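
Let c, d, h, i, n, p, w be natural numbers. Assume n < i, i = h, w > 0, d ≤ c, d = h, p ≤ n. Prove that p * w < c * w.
p ≤ n and n < i, so p < i. i = h, so p < h. From d = h and d ≤ c, h ≤ c. Since p < h, p < c. Combining with w > 0, by multiplying by a positive, p * w < c * w.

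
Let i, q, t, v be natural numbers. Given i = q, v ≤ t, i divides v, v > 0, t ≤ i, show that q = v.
v ≤ t and t ≤ i, hence v ≤ i. Because i divides v and v > 0, i ≤ v. v ≤ i, so v = i. i = q, so v = q. Then q = v.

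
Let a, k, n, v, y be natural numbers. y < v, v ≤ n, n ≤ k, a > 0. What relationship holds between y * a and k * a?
y * a < k * a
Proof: Since v ≤ n and n ≤ k, v ≤ k. Since y < v, y < k. Since a > 0, y * a < k * a.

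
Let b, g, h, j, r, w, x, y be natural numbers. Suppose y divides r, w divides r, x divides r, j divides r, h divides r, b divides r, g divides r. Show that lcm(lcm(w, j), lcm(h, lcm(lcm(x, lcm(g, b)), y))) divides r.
From w divides r and j divides r, lcm(w, j) divides r. g divides r and b divides r, therefore lcm(g, b) divides r. Since x divides r, lcm(x, lcm(g, b)) divides r. Since y divides r, lcm(lcm(x, lcm(g, b)), y) divides r. Since h divides r, lcm(h, lcm(lcm(x, lcm(g, b)), y)) divides r. Since lcm(w, j) divides r, lcm(lcm(w, j), lcm(h, lcm(lcm(x, lcm(g, b)), y))) divides r.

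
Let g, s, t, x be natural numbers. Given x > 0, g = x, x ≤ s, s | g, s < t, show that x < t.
From g = x and s | g, s | x. Since x > 0, s ≤ x. x ≤ s, so s = x. Since s < t, x < t.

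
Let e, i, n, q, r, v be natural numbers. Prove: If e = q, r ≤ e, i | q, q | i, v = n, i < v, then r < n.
e = q and r ≤ e, so r ≤ q. From i | q and q | i, i = q. Because v = n and i < v, i < n. i = q, so q < n. Since r ≤ q, r < n.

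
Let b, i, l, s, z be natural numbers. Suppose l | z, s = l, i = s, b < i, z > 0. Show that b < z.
i = s and s = l, therefore i = l. Since b < i, b < l. l | z and z > 0, hence l ≤ z. Since b < l, b < z.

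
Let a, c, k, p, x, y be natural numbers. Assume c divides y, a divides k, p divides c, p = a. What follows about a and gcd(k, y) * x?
a divides gcd(k, y) * x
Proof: p divides c and c divides y, thus p divides y. p = a, so a divides y. From a divides k, a divides gcd(k, y). Then a divides gcd(k, y) * x.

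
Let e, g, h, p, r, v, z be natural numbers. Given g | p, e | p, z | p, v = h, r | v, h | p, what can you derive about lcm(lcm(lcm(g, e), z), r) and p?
lcm(lcm(lcm(g, e), z), r) | p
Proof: g | p and e | p, therefore lcm(g, e) | p. z | p, so lcm(lcm(g, e), z) | p. v = h and r | v, therefore r | h. h | p, so r | p. lcm(lcm(g, e), z) | p, so lcm(lcm(lcm(g, e), z), r) | p.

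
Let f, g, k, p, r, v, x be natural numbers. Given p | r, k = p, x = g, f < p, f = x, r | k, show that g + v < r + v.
f = x and x = g, therefore f = g. k = p and r | k, hence r | p. Since p | r, p = r. Since f < p, f < r. f = g, so g < r. Then g + v < r + v.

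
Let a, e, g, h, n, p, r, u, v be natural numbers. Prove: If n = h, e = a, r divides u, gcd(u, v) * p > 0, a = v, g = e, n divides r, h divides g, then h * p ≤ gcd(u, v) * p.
From n divides r and r divides u, n divides u. Because n = h, h divides u. g = e and e = a, therefore g = a. Because h divides g, h divides a. Since a = v, h divides v. h divides u, so h divides gcd(u, v). Then h * p divides gcd(u, v) * p. gcd(u, v) * p > 0, so h * p ≤ gcd(u, v) * p.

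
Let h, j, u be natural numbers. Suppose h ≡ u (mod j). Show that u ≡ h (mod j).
h ≡ u (mod j). By symmetry, u ≡ h (mod j).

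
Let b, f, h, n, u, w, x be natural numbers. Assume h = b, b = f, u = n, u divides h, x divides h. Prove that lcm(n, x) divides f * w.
h = b and b = f, so h = f. u = n and u divides h, thus n divides h. Since x divides h, lcm(n, x) divides h. h = f, so lcm(n, x) divides f. Then lcm(n, x) divides f * w.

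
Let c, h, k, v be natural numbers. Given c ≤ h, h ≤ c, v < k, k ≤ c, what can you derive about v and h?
v < h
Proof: c ≤ h and h ≤ c, so c = h. Since v < k and k ≤ c, v < c. Since c = h, v < h.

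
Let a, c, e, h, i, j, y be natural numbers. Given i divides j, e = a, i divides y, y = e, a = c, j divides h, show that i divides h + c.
Since i divides j and j divides h, i divides h. From y = e and e = a, y = a. i divides y, so i divides a. Since a = c, i divides c. i divides h, so i divides h + c.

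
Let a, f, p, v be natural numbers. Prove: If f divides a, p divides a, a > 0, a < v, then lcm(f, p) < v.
f divides a and p divides a, therefore lcm(f, p) divides a. a > 0, so lcm(f, p) ≤ a. a < v, so lcm(f, p) < v.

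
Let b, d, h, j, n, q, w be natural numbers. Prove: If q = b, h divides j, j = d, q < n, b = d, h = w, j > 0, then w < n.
h divides j and j > 0, hence h ≤ j. j = d, so h ≤ d. Because h = w, w ≤ d. Since q = b and b = d, q = d. q < n, so d < n. Since w ≤ d, w < n.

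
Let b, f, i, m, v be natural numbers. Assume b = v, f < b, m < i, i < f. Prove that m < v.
m < i and i < f, so m < f. b = v and f < b, so f < v. From m < f, m < v.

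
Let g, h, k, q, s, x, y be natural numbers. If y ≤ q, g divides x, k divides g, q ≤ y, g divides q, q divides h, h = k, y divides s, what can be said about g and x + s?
g divides x + s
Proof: h = k and q divides h, so q divides k. From k divides g, q divides g. Since g divides q, q = g. Since y ≤ q and q ≤ y, y = q. From y divides s, q divides s. q = g, so g divides s. Since g divides x, g divides x + s.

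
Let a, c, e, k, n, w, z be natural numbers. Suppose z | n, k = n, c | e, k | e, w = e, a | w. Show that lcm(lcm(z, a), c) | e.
k = n and k | e, thus n | e. z | n, so z | e. w = e and a | w, thus a | e. z | e, so lcm(z, a) | e. Because c | e, lcm(lcm(z, a), c) | e.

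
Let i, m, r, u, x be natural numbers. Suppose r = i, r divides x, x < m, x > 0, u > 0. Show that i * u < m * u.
Because r = i and r divides x, i divides x. x > 0, so i ≤ x. x < m, so i < m. Since u > 0, by multiplying by a positive, i * u < m * u.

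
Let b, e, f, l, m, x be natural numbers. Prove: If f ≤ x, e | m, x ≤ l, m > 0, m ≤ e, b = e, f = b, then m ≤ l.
f = b and b = e, therefore f = e. e | m and m > 0, thus e ≤ m. Since m ≤ e, e = m. Since f = e, f = m. From f ≤ x and x ≤ l, f ≤ l. Since f = m, m ≤ l.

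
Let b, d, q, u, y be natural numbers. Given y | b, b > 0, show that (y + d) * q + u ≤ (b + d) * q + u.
y | b and b > 0, so y ≤ b. Then y + d ≤ b + d. Then (y + d) * q ≤ (b + d) * q. Then (y + d) * q + u ≤ (b + d) * q + u.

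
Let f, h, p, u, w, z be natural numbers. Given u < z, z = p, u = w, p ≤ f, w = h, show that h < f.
From u = w and u < z, w < z. w = h, so h < z. z = p, so h < p. p ≤ f, so h < f.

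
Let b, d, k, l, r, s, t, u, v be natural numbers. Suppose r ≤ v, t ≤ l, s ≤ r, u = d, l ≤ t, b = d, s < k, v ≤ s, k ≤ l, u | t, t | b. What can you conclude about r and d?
r < d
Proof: b = d and t | b, so t | d. Because u = d and u | t, d | t. t | d, so t = d. l ≤ t and t ≤ l, thus l = t. r ≤ v and v ≤ s, hence r ≤ s. Because s ≤ r, s = r. Since s < k, r < k. Since k ≤ l, r < l. l = t, so r < t. t = d, so r < d.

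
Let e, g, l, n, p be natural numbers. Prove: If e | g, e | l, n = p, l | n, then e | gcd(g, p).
Since n = p and l | n, l | p. e | l, so e | p. e | g, so e | gcd(g, p).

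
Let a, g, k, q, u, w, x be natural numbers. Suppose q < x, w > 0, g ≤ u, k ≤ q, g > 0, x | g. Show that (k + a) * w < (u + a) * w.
Because x | g and g > 0, x ≤ g. q < x, so q < g. Since k ≤ q, k < g. Since g ≤ u, k < u. Then k + a < u + a. Since w > 0, (k + a) * w < (u + a) * w.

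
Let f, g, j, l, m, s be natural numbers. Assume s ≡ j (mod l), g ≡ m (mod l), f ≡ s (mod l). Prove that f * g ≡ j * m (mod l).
f ≡ s (mod l) and s ≡ j (mod l), hence f ≡ j (mod l). Since g ≡ m (mod l), f * g ≡ j * m (mod l).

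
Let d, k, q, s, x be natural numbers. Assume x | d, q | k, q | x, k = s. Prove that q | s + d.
k = s and q | k, so q | s. Because q | x and x | d, q | d. Since q | s, q | s + d.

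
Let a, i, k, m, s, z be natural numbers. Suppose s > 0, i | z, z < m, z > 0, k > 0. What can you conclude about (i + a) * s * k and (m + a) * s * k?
(i + a) * s * k < (m + a) * s * k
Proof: i | z and z > 0, so i ≤ z. z < m, so i < m. Then i + a < m + a. s > 0, so (i + a) * s < (m + a) * s. Since k > 0, (i + a) * s * k < (m + a) * s * k.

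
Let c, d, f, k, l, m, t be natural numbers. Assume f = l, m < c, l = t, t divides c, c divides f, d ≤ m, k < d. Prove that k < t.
f = l and c divides f, therefore c divides l. Since l = t, c divides t. Since t divides c, c = t. From d ≤ m and m < c, d < c. Since c = t, d < t. Since k < d, k < t.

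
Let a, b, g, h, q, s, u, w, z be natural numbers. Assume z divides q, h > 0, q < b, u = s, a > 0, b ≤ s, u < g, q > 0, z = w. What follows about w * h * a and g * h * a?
w * h * a < g * h * a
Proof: Since z = w and z divides q, w divides q. q > 0, so w ≤ q. q < b and b ≤ s, thus q < s. From u = s and u < g, s < g. Since q < s, q < g. w ≤ q, so w < g. Since h > 0, by multiplying by a positive, w * h < g * h. Using a > 0 and multiplying by a positive, w * h * a < g * h * a.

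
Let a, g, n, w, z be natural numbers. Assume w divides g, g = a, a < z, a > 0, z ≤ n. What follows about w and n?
w < n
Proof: Since g = a and w divides g, w divides a. a > 0, so w ≤ a. a < z and z ≤ n, so a < n. w ≤ a, so w < n.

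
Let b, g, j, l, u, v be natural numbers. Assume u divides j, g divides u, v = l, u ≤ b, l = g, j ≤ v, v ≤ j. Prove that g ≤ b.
Because v = l and l = g, v = g. j ≤ v and v ≤ j, therefore j = v. Since u divides j, u divides v. Since v = g, u divides g. g divides u, so u = g. Since u ≤ b, g ≤ b.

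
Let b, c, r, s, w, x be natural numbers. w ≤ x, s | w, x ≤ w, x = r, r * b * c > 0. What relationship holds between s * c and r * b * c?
s * c ≤ r * b * c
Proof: w ≤ x and x ≤ w, so w = x. Because x = r, w = r. s | w, so s | r. Then s | r * b. Then s * c | r * b * c. Since r * b * c > 0, s * c ≤ r * b * c.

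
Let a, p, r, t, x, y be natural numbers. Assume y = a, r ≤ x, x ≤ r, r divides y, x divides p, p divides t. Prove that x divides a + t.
From r ≤ x and x ≤ r, r = x. Since r divides y, x divides y. Since y = a, x divides a. x divides p and p divides t, so x divides t. Since x divides a, x divides a + t.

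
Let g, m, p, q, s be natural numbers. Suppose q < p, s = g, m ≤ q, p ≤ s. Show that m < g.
From q < p and p ≤ s, q < s. Since s = g, q < g. Since m ≤ q, m < g.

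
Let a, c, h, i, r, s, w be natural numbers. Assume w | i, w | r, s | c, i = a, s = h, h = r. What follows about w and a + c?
w | a + c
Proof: i = a and w | i, so w | a. s = h and s | c, so h | c. Since h = r, r | c. Because w | r, w | c. Because w | a, w | a + c.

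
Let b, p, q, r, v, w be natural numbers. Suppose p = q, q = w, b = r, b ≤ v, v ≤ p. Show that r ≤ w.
p = q and q = w, therefore p = w. b = r and b ≤ v, thus r ≤ v. Since v ≤ p, r ≤ p. Since p = w, r ≤ w.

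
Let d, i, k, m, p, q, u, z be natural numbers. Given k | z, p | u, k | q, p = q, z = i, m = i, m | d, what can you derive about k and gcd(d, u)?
k | gcd(d, u)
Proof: z = i and k | z, therefore k | i. Since m = i and m | d, i | d. k | i, so k | d. Since p = q and p | u, q | u. k | q, so k | u. Since k | d, k | gcd(d, u).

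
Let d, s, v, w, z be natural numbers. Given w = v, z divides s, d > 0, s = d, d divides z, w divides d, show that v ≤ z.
From s = d and z divides s, z divides d. d divides z, so d = z. w divides d and d > 0, therefore w ≤ d. Since w = v, v ≤ d. From d = z, v ≤ z.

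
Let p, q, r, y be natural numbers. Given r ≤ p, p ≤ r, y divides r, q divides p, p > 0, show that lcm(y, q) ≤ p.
r ≤ p and p ≤ r, therefore r = p. Since y divides r, y divides p. q divides p, so lcm(y, q) divides p. p > 0, so lcm(y, q) ≤ p.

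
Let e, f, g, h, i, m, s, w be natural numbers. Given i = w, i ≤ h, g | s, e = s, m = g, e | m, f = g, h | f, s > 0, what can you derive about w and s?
w ≤ s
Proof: i = w and i ≤ h, so w ≤ h. m = g and e | m, hence e | g. Since e = s, s | g. From g | s, g = s. f = g and h | f, so h | g. g = s, so h | s. s > 0, so h ≤ s. Since w ≤ h, w ≤ s.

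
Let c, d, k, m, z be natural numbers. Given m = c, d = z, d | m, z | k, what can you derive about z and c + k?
z | c + k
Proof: From d = z and d | m, z | m. Since m = c, z | c. Since z | k, z | c + k.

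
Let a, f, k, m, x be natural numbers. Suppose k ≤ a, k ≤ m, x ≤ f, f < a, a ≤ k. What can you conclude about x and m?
x < m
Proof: From a ≤ k and k ≤ a, a = k. f < a, so f < k. k ≤ m, so f < m. Because x ≤ f, x < m.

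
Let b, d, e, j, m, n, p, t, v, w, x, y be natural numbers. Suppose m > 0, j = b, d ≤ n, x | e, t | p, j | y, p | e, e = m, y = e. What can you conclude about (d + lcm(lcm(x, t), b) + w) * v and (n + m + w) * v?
(d + lcm(lcm(x, t), b) + w) * v ≤ (n + m + w) * v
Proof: Because t | p and p | e, t | e. Since x | e, lcm(x, t) | e. y = e and j | y, hence j | e. j = b, so b | e. From lcm(x, t) | e, lcm(lcm(x, t), b) | e. Since e = m, lcm(lcm(x, t), b) | m. Because m > 0, lcm(lcm(x, t), b) ≤ m. d ≤ n, so d + lcm(lcm(x, t), b) ≤ n + m. Then d + lcm(lcm(x, t), b) + w ≤ n + m + w. Then (d + lcm(lcm(x, t), b) + w) * v ≤ (n + m + w) * v.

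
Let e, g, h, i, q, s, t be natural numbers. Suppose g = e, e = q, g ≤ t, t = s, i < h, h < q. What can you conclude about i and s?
i < s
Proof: g = e and e = q, hence g = q. Since g ≤ t, q ≤ t. Since h < q, h < t. Since t = s, h < s. i < h, so i < s.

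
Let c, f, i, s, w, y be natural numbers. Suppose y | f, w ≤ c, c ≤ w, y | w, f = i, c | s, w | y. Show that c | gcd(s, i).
y | w and w | y, therefore y = w. w ≤ c and c ≤ w, hence w = c. y = w, so y = c. y | f, so c | f. f = i, so c | i. c | s, so c | gcd(s, i).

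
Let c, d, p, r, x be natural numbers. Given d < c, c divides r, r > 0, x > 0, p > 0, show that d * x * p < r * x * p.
Because c divides r and r > 0, c ≤ r. From d < c, d < r. Combining with x > 0, by multiplying by a positive, d * x < r * x. Since p > 0, by multiplying by a positive, d * x * p < r * x * p.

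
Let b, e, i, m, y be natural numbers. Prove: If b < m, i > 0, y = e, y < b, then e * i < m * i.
Because y = e and y < b, e < b. Since b < m, e < m. Since i > 0, e * i < m * i.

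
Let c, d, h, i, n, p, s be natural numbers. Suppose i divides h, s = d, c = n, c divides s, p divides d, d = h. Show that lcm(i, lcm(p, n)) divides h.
s = d and c divides s, thus c divides d. c = n, so n divides d. p divides d, so lcm(p, n) divides d. Since d = h, lcm(p, n) divides h. Because i divides h, lcm(i, lcm(p, n)) divides h.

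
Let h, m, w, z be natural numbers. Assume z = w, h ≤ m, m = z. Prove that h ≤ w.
From m = z and z = w, m = w. Since h ≤ m, h ≤ w.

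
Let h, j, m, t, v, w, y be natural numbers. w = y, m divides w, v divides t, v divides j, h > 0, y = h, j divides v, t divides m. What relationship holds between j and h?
j ≤ h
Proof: Since v divides j and j divides v, v = j. Since v divides t and t divides m, v divides m. v = j, so j divides m. w = y and y = h, therefore w = h. Since m divides w, m divides h. j divides m, so j divides h. From h > 0, j ≤ h.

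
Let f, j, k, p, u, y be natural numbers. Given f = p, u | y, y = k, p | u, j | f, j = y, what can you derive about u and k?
u = k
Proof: f = p and j | f, therefore j | p. Because p | u, j | u. Since j = y, y | u. u | y, so u = y. Since y = k, u = k.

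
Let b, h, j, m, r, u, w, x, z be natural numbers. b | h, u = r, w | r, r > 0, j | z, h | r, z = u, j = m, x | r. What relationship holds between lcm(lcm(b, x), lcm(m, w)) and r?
lcm(lcm(b, x), lcm(m, w)) ≤ r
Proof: From b | h and h | r, b | r. x | r, so lcm(b, x) | r. Because z = u and u = r, z = r. Since j | z, j | r. Since j = m, m | r. Since w | r, lcm(m, w) | r. Since lcm(b, x) | r, lcm(lcm(b, x), lcm(m, w)) | r. Since r > 0, lcm(lcm(b, x), lcm(m, w)) ≤ r.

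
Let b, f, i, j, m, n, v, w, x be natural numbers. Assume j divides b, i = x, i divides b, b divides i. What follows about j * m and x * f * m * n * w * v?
j * m divides x * f * m * n * w * v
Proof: Since b divides i and i divides b, b = i. i = x, so b = x. Since j divides b, j divides x. Then j divides x * f. Then j * m divides x * f * m. Then j * m divides x * f * m * n. Then j * m divides x * f * m * n * w. Then j * m divides x * f * m * n * w * v.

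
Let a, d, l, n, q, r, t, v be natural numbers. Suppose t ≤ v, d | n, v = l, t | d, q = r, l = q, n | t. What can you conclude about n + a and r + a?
n + a ≤ r + a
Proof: t | d and d | n, thus t | n. Since n | t, t = n. Since v = l and l = q, v = q. Since q = r, v = r. t ≤ v, so t ≤ r. t = n, so n ≤ r. Then n + a ≤ r + a.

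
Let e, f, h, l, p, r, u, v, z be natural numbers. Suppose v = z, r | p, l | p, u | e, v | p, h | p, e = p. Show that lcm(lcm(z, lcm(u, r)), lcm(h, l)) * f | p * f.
v = z and v | p, therefore z | p. e = p and u | e, so u | p. r | p, so lcm(u, r) | p. Since z | p, lcm(z, lcm(u, r)) | p. h | p and l | p, thus lcm(h, l) | p. Since lcm(z, lcm(u, r)) | p, lcm(lcm(z, lcm(u, r)), lcm(h, l)) | p. Then lcm(lcm(z, lcm(u, r)), lcm(h, l)) * f | p * f.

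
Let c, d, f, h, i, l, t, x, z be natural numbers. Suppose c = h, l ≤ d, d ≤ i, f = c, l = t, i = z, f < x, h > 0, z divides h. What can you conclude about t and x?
t < x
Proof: From l = t and l ≤ d, t ≤ d. Because i = z and d ≤ i, d ≤ z. Since t ≤ d, t ≤ z. Because z divides h and h > 0, z ≤ h. f = c and c = h, therefore f = h. f < x, so h < x. Since z ≤ h, z < x. t ≤ z, so t < x.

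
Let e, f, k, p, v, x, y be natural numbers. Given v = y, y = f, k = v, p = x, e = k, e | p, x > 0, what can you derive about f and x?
f ≤ x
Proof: v = y and y = f, therefore v = f. e = k and e | p, hence k | p. From p = x, k | x. k = v, so v | x. v = f, so f | x. x > 0, so f ≤ x.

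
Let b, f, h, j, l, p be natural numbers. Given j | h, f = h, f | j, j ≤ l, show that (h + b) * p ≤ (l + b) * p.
f = h and f | j, thus h | j. j | h, so j = h. j ≤ l, so h ≤ l. Then h + b ≤ l + b. Then (h + b) * p ≤ (l + b) * p.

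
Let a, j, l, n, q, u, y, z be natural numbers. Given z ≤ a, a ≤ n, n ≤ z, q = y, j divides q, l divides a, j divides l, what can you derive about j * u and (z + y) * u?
j * u divides (z + y) * u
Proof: From a ≤ n and n ≤ z, a ≤ z. z ≤ a, so a = z. Because j divides l and l divides a, j divides a. a = z, so j divides z. From q = y and j divides q, j divides y. Because j divides z, j divides z + y. Then j * u divides (z + y) * u.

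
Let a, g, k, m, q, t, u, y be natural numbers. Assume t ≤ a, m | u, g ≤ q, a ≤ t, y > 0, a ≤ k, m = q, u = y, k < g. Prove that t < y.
a ≤ t and t ≤ a, therefore a = t. a ≤ k and k < g, therefore a < g. g ≤ q, so a < q. a = t, so t < q. u = y and m | u, therefore m | y. Because m = q, q | y. y > 0, so q ≤ y. From t < q, t < y.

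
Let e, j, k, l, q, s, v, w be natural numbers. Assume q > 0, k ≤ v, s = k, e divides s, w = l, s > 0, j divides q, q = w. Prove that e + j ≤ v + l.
e divides s and s > 0, so e ≤ s. s = k, so e ≤ k. Since k ≤ v, e ≤ v. Since q = w and w = l, q = l. Since j divides q and q > 0, j ≤ q. q = l, so j ≤ l. Since e ≤ v, e + j ≤ v + l.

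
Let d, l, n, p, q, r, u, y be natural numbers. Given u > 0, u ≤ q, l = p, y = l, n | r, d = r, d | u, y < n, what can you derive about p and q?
p < q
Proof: Because y = l and l = p, y = p. Because d = r and d | u, r | u. Since n | r, n | u. u > 0, so n ≤ u. Since y < n, y < u. u ≤ q, so y < q. From y = p, p < q.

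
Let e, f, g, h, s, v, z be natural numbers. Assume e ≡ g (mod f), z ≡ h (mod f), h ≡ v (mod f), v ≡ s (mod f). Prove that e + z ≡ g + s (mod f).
z ≡ h (mod f) and h ≡ v (mod f), hence z ≡ v (mod f). Since v ≡ s (mod f), z ≡ s (mod f). Since e ≡ g (mod f), e + z ≡ g + s (mod f).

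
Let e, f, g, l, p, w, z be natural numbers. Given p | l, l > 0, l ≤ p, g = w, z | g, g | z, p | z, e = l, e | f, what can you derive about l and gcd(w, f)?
l | gcd(w, f)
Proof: From p | l and l > 0, p ≤ l. Since l ≤ p, p = l. Because z | g and g | z, z = g. Since p | z, p | g. g = w, so p | w. p = l, so l | w. From e = l and e | f, l | f. l | w, so l | gcd(w, f).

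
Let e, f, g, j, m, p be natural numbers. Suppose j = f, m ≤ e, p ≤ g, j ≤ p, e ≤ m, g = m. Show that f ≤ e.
Since m ≤ e and e ≤ m, m = e. Since g = m, g = e. j ≤ p and p ≤ g, hence j ≤ g. j = f, so f ≤ g. Since g = e, f ≤ e.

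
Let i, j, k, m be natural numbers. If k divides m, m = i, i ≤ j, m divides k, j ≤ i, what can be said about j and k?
j = k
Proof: From k divides m and m divides k, k = m. From m = i, k = i. i ≤ j and j ≤ i, hence i = j. k = i, so k = j. Then j = k.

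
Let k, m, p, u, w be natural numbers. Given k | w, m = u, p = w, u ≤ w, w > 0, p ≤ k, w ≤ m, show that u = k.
Because m = u and w ≤ m, w ≤ u. Since u ≤ w, u = w. p = w and p ≤ k, hence w ≤ k. Since k | w and w > 0, k ≤ w. Because w ≤ k, w = k. Since u = w, u = k.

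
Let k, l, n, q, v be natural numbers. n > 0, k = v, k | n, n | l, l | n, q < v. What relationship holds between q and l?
q < l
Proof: n | l and l | n, so n = l. Because k = v and k | n, v | n. n > 0, so v ≤ n. Since n = l, v ≤ l. q < v, so q < l.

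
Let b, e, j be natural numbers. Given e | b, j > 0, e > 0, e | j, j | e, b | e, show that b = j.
Since j | e and e > 0, j ≤ e. e | j and j > 0, so e ≤ j. Since j ≤ e, j = e. e | b and b | e, hence e = b. j = e, so j = b. Then b = j.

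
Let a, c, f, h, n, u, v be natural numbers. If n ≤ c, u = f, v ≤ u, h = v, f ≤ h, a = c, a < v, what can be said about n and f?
n < f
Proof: Since u = f and v ≤ u, v ≤ f. From h = v and f ≤ h, f ≤ v. v ≤ f, so v = f. Because a = c and a < v, c < v. v = f, so c < f. Because n ≤ c, n < f.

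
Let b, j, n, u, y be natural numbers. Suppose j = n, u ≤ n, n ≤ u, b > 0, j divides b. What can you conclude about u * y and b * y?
u * y ≤ b * y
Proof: n ≤ u and u ≤ n, therefore n = u. Because j = n, j = u. j divides b and b > 0, so j ≤ b. j = u, so u ≤ b. By multiplying by a non-negative, u * y ≤ b * y.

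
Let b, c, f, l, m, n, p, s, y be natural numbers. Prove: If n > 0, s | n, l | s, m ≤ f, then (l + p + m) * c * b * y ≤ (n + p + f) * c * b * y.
l | s and s | n, thus l | n. Since n > 0, l ≤ n. Then l + p ≤ n + p. Since m ≤ f, l + p + m ≤ n + p + f. Then (l + p + m) * c ≤ (n + p + f) * c. Then (l + p + m) * c * b ≤ (n + p + f) * c * b. Then (l + p + m) * c * b * y ≤ (n + p + f) * c * b * y.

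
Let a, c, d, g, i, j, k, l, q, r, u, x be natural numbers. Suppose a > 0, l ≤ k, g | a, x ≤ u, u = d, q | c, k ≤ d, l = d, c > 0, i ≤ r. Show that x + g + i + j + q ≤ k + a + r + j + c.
Because l = d and l ≤ k, d ≤ k. Since k ≤ d, d = k. Since u = d, u = k. Since x ≤ u, x ≤ k. g | a and a > 0, thus g ≤ a. From i ≤ r, g + i ≤ a + r. Then g + i + j ≤ a + r + j. q | c and c > 0, so q ≤ c. Since g + i + j ≤ a + r + j, g + i + j + q ≤ a + r + j + c. x ≤ k, so x + g + i + j + q ≤ k + a + r + j + c.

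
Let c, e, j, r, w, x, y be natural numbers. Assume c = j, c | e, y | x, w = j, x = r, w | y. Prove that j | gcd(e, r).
c = j and c | e, so j | e. w = j and w | y, hence j | y. Since y | x, j | x. x = r, so j | r. Because j | e, j | gcd(e, r).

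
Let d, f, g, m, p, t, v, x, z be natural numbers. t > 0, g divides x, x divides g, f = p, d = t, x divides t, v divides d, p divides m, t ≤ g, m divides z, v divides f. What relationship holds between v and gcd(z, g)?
v divides gcd(z, g)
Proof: Since f = p and v divides f, v divides p. Since p divides m, v divides m. Since m divides z, v divides z. x divides g and g divides x, thus x = g. Since x divides t, g divides t. t > 0, so g ≤ t. Since t ≤ g, t = g. d = t, so d = g. Because v divides d, v divides g. From v divides z, v divides gcd(z, g).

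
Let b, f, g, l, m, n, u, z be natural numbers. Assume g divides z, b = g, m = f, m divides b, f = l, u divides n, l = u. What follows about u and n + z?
u divides n + z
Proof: From f = l and l = u, f = u. b = g and m divides b, thus m divides g. g divides z, so m divides z. m = f, so f divides z. Since f = u, u divides z. Because u divides n, u divides n + z.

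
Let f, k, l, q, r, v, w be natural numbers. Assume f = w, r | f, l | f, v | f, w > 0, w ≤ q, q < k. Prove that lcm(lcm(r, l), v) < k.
r | f and l | f, therefore lcm(r, l) | f. Since v | f, lcm(lcm(r, l), v) | f. f = w, so lcm(lcm(r, l), v) | w. Since w > 0, lcm(lcm(r, l), v) ≤ w. Since w ≤ q and q < k, w < k. Since lcm(lcm(r, l), v) ≤ w, lcm(lcm(r, l), v) < k.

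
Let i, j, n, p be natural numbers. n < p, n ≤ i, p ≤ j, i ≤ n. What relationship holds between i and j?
i < j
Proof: Since n ≤ i and i ≤ n, n = i. From n < p and p ≤ j, n < j. Since n = i, i < j.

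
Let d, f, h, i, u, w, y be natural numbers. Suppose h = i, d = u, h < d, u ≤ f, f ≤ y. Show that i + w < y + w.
Since d = u and h < d, h < u. h = i, so i < u. u ≤ f and f ≤ y, hence u ≤ y. i < u, so i < y. Then i + w < y + w.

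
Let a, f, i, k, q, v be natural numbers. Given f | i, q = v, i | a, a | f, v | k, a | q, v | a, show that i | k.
Since q = v and a | q, a | v. v | a, so v = a. a | f and f | i, therefore a | i. Since i | a, a = i. Since v = a, v = i. Since v | k, i | k.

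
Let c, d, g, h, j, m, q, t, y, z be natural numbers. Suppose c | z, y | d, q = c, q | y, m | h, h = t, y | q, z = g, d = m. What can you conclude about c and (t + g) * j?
c | (t + g) * j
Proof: Because y | q and q | y, y = q. Because q = c, y = c. From d = m and y | d, y | m. h = t and m | h, thus m | t. Since y | m, y | t. y = c, so c | t. z = g and c | z, hence c | g. c | t, so c | t + g. Then c | (t + g) * j.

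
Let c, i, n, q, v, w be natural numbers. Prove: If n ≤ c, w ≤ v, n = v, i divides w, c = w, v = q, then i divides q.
n = v and n ≤ c, therefore v ≤ c. c = w, so v ≤ w. w ≤ v, so w = v. Because v = q, w = q. i divides w, so i divides q.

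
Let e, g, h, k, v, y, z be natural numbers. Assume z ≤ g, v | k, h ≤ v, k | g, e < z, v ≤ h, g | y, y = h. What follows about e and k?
e < k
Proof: y = h and g | y, thus g | h. From v ≤ h and h ≤ v, v = h. v | k, so h | k. Since g | h, g | k. k | g, so g = k. e < z and z ≤ g, so e < g. g = k, so e < k.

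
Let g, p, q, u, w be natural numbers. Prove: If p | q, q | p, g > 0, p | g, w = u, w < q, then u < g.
Since w = u and w < q, u < q. p | q and q | p, thus p = q. p | g, so q | g. Since g > 0, q ≤ g. Since u < q, u < g.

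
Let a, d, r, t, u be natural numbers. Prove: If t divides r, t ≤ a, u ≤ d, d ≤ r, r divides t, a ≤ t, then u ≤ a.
From t ≤ a and a ≤ t, t = a. From r divides t and t divides r, r = t. Since u ≤ d and d ≤ r, u ≤ r. From r = t, u ≤ t. Because t = a, u ≤ a.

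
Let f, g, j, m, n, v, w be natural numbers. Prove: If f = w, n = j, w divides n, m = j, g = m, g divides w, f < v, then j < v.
n = j and w divides n, hence w divides j. Since g = m and g divides w, m divides w. Since m = j, j divides w. w divides j, so w = j. Since f = w, f = j. f < v, so j < v.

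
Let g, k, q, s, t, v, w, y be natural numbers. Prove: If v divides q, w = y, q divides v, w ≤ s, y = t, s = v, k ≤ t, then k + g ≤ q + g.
Since v divides q and q divides v, v = q. s = v, so s = q. w = y and y = t, so w = t. Since w ≤ s, t ≤ s. k ≤ t, so k ≤ s. Since s = q, k ≤ q. Then k + g ≤ q + g.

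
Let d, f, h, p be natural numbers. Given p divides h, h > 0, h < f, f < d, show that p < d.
p divides h and h > 0, hence p ≤ h. h < f and f < d, hence h < d. Since p ≤ h, p < d.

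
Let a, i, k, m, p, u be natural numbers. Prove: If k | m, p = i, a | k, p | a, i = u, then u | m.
p = i and i = u, thus p = u. p | a, so u | a. a | k, so u | k. Since k | m, u | m.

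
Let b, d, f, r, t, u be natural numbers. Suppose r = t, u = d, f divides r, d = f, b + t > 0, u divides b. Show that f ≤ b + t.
u = d and u divides b, thus d divides b. d = f, so f divides b. r = t and f divides r, therefore f divides t. Because f divides b, f divides b + t. Since b + t > 0, f ≤ b + t.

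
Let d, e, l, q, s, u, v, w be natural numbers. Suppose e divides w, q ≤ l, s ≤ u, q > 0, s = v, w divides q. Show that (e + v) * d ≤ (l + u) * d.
Because e divides w and w divides q, e divides q. Because q > 0, e ≤ q. Since q ≤ l, e ≤ l. Since s = v and s ≤ u, v ≤ u. Since e ≤ l, e + v ≤ l + u. By multiplying by a non-negative, (e + v) * d ≤ (l + u) * d.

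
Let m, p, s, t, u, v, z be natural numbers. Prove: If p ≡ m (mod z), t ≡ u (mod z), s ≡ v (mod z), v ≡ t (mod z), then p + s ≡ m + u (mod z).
s ≡ v (mod z) and v ≡ t (mod z), hence s ≡ t (mod z). Since t ≡ u (mod z), s ≡ u (mod z). Since p ≡ m (mod z), p + s ≡ m + u (mod z).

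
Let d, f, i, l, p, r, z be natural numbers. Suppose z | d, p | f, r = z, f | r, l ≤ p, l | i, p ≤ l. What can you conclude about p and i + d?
p | i + d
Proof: From l ≤ p and p ≤ l, l = p. Since l | i, p | i. r = z and f | r, hence f | z. Since p | f, p | z. z | d, so p | d. p | i, so p | i + d.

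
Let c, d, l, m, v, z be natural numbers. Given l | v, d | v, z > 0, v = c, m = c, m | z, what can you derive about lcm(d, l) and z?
lcm(d, l) ≤ z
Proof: From d | v and l | v, lcm(d, l) | v. Since v = c, lcm(d, l) | c. m = c and m | z, so c | z. Since lcm(d, l) | c, lcm(d, l) | z. Because z > 0, lcm(d, l) ≤ z.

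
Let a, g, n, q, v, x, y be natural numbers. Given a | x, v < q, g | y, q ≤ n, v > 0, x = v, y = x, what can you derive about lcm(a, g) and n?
lcm(a, g) < n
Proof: Since y = x and g | y, g | x. Since a | x, lcm(a, g) | x. x = v, so lcm(a, g) | v. Since v > 0, lcm(a, g) ≤ v. Since v < q and q ≤ n, v < n. Since lcm(a, g) ≤ v, lcm(a, g) < n.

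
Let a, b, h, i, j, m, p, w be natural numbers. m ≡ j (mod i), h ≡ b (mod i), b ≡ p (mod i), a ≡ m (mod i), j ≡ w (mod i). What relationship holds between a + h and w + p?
a + h ≡ w + p (mod i)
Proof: Because a ≡ m (mod i) and m ≡ j (mod i), a ≡ j (mod i). j ≡ w (mod i), so a ≡ w (mod i). h ≡ b (mod i) and b ≡ p (mod i), so h ≡ p (mod i). Since a ≡ w (mod i), by adding congruences, a + h ≡ w + p (mod i).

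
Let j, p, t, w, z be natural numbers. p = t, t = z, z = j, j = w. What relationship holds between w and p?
w = p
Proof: Because p = t and t = z, p = z. Since z = j, p = j. Because j = w, p = w. Then w = p.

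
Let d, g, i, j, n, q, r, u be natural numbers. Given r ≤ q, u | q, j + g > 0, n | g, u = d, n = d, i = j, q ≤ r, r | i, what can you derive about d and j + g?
d ≤ j + g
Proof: q ≤ r and r ≤ q, thus q = r. u | q, so u | r. u = d, so d | r. Because i = j and r | i, r | j. d | r, so d | j. Since n = d and n | g, d | g. d | j, so d | j + g. j + g > 0, so d ≤ j + g.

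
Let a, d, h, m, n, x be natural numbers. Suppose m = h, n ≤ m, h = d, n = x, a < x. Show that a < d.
From m = h and n ≤ m, n ≤ h. Since n = x, x ≤ h. Since a < x, a < h. h = d, so a < d.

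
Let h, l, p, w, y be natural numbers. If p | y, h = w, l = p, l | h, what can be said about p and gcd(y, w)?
p | gcd(y, w)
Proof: l = p and l | h, thus p | h. From h = w, p | w. p | y, so p | gcd(y, w).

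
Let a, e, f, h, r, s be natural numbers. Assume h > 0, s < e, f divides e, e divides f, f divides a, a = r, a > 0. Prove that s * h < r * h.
f divides e and e divides f, thus f = e. f divides a and a > 0, hence f ≤ a. a = r, so f ≤ r. f = e, so e ≤ r. s < e, so s < r. Because h > 0, by multiplying by a positive, s * h < r * h.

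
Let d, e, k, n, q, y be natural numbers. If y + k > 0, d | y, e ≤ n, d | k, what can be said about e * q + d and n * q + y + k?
e * q + d ≤ n * q + y + k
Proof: Since e ≤ n, e * q ≤ n * q. d | y and d | k, thus d | y + k. y + k > 0, so d ≤ y + k. e * q ≤ n * q, so e * q + d ≤ n * q + y + k.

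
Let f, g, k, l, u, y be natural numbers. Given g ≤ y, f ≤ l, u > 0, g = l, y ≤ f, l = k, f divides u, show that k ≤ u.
g ≤ y and y ≤ f, so g ≤ f. Since g = l, l ≤ f. Since f ≤ l, f = l. Since l = k, f = k. f divides u and u > 0, so f ≤ u. From f = k, k ≤ u.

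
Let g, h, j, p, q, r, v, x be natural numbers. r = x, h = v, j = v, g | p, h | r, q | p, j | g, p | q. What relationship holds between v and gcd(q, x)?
v | gcd(q, x)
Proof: p | q and q | p, thus p = q. j | g and g | p, therefore j | p. Since j = v, v | p. p = q, so v | q. Since r = x and h | r, h | x. h = v, so v | x. Since v | q, v | gcd(q, x).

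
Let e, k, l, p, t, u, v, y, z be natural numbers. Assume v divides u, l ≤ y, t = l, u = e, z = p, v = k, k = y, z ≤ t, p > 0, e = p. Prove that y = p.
t = l and z ≤ t, therefore z ≤ l. l ≤ y, so z ≤ y. Because z = p, p ≤ y. Because u = e and e = p, u = p. Since v divides u, v divides p. Since v = k, k divides p. From p > 0, k ≤ p. Because k = y, y ≤ p. Since p ≤ y, p = y. Then y = p.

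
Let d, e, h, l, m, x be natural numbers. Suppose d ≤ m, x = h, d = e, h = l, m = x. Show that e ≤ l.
m = x and x = h, therefore m = h. Since h = l, m = l. Since d = e and d ≤ m, e ≤ m. m = l, so e ≤ l.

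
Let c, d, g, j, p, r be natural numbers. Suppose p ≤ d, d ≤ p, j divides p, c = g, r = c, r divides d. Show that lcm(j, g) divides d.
Since p ≤ d and d ≤ p, p = d. Because j divides p, j divides d. r = c and r divides d, hence c divides d. c = g, so g divides d. j divides d, so lcm(j, g) divides d.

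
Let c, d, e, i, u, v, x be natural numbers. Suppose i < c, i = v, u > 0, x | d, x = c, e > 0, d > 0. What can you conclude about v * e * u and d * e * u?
v * e * u < d * e * u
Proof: i = v and i < c, hence v < c. x = c and x | d, therefore c | d. d > 0, so c ≤ d. Since v < c, v < d. Since e > 0, v * e < d * e. Since u > 0, v * e * u < d * e * u.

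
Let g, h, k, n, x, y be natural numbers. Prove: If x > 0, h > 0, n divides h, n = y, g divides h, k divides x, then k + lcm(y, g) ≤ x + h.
From k divides x and x > 0, k ≤ x. n = y and n divides h, thus y divides h. g divides h, so lcm(y, g) divides h. h > 0, so lcm(y, g) ≤ h. Because k ≤ x, k + lcm(y, g) ≤ x + h.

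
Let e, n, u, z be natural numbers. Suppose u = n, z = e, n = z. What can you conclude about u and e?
u = e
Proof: Since u = n and n = z, u = z. z = e, so u = e.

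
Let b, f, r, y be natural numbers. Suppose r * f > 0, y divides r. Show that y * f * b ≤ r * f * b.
y divides r, therefore y * f divides r * f. Since r * f > 0, y * f ≤ r * f. By multiplying by a non-negative, y * f * b ≤ r * f * b.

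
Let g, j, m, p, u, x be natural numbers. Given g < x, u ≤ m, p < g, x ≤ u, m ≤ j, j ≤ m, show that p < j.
m ≤ j and j ≤ m, thus m = j. p < g and g < x, hence p < x. Since x ≤ u, p < u. Because u ≤ m, p < m. Since m = j, p < j.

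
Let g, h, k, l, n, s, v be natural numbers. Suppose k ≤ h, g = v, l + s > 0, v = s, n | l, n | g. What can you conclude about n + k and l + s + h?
n + k ≤ l + s + h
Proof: Because g = v and v = s, g = s. n | g, so n | s. Since n | l, n | l + s. Because l + s > 0, n ≤ l + s. Since k ≤ h, n + k ≤ l + s + h.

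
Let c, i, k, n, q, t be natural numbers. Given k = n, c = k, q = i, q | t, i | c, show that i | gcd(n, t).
c = k and k = n, hence c = n. Because i | c, i | n. Because q = i and q | t, i | t. i | n, so i | gcd(n, t).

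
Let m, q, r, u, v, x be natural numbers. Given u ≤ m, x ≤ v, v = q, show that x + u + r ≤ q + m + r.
Since v = q and x ≤ v, x ≤ q. u ≤ m, hence u + r ≤ m + r. x ≤ q, so x + u + r ≤ q + m + r.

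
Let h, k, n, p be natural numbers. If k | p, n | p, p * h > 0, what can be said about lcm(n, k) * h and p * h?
lcm(n, k) * h ≤ p * h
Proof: Because n | p and k | p, lcm(n, k) | p. Then lcm(n, k) * h | p * h. p * h > 0, so lcm(n, k) * h ≤ p * h.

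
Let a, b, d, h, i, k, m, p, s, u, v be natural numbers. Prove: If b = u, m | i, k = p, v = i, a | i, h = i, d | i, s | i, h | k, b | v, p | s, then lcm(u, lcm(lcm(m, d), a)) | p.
Since k = p and h | k, h | p. h = i, so i | p. p | s and s | i, hence p | i. From i | p, i = p. b = u and b | v, thus u | v. Since v = i, u | i. m | i and d | i, therefore lcm(m, d) | i. a | i, so lcm(lcm(m, d), a) | i. Because u | i, lcm(u, lcm(lcm(m, d), a)) | i. Since i = p, lcm(u, lcm(lcm(m, d), a)) | p.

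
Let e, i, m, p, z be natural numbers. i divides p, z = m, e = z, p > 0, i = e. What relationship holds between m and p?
m ≤ p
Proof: From e = z and z = m, e = m. i = e and i divides p, so e divides p. e = m, so m divides p. p > 0, so m ≤ p.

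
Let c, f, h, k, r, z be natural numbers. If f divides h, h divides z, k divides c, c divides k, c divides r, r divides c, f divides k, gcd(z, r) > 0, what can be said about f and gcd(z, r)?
f ≤ gcd(z, r)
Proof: f divides h and h divides z, thus f divides z. Since k divides c and c divides k, k = c. c divides r and r divides c, therefore c = r. Since k = c, k = r. Since f divides k, f divides r. Since f divides z, f divides gcd(z, r). From gcd(z, r) > 0, f ≤ gcd(z, r).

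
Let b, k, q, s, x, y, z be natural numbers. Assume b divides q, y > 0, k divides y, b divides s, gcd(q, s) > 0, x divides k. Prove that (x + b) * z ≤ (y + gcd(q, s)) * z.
x divides k and k divides y, therefore x divides y. y > 0, so x ≤ y. From b divides q and b divides s, b divides gcd(q, s). gcd(q, s) > 0, so b ≤ gcd(q, s). Since x ≤ y, x + b ≤ y + gcd(q, s). By multiplying by a non-negative, (x + b) * z ≤ (y + gcd(q, s)) * z.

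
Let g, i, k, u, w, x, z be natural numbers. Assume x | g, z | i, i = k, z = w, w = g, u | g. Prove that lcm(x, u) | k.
x | g and u | g, hence lcm(x, u) | g. Because z = w and w = g, z = g. Since z | i, g | i. Since i = k, g | k. lcm(x, u) | g, so lcm(x, u) | k.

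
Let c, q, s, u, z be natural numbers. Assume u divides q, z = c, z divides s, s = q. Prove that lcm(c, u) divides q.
s = q and z divides s, so z divides q. z = c, so c divides q. u divides q, so lcm(c, u) divides q.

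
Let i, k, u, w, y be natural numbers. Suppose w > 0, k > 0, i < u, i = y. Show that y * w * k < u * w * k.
i = y and i < u, thus y < u. w > 0, so y * w < u * w. k > 0, so y * w * k < u * w * k.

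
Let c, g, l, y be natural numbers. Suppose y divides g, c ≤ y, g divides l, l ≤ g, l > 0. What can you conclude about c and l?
c ≤ l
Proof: g divides l and l > 0, therefore g ≤ l. Since l ≤ g, g = l. y divides g, so y divides l. From l > 0, y ≤ l. Since c ≤ y, c ≤ l.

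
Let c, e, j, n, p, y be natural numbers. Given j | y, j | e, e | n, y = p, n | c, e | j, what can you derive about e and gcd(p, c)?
e | gcd(p, c)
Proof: j | e and e | j, therefore j = e. Because y = p and j | y, j | p. Since j = e, e | p. e | n and n | c, hence e | c. Since e | p, e | gcd(p, c).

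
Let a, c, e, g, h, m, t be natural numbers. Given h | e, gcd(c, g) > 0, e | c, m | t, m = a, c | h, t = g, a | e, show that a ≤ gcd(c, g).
Since c | h and h | e, c | e. Because e | c, e = c. a | e, so a | c. From m = a and m | t, a | t. Since t = g, a | g. a | c, so a | gcd(c, g). Since gcd(c, g) > 0, a ≤ gcd(c, g).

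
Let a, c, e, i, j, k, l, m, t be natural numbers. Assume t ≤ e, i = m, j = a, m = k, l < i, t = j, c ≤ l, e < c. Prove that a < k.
t = j and j = a, thus t = a. Since i = m and m = k, i = k. Because e < c and c ≤ l, e < l. l < i, so e < i. Since i = k, e < k. t ≤ e, so t < k. Since t = a, a < k.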